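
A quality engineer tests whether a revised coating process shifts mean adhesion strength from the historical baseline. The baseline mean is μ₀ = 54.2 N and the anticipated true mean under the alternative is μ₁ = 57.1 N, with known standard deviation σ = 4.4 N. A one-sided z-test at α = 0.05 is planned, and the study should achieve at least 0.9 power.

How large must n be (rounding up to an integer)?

n = 20

Standardized effect: d = |μ₁ − μ₀| / σ = |57.1 − 54.2| / 4.4 = 0.6591
Set Φ(δ − 1.645) = 0.9; then δ − 1.645 = Φ⁻¹(0.9) = 1.282, giving δ = 2.926.
δ = d·√n ⇒ n = (δ/d)² = (2.926 / 0.6591)² = 19.71.
Round up to the next whole unit.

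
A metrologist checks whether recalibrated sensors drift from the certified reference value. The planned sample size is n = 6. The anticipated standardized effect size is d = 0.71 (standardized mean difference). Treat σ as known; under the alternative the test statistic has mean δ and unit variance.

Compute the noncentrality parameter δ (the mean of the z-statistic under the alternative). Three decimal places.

δ ≈ 1.739

δ = d·√n = 0.71 × √6 = 1.7391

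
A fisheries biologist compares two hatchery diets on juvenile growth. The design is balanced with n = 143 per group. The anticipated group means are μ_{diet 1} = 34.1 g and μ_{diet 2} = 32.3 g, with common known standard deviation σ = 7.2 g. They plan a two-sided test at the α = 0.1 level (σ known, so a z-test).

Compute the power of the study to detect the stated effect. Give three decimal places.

Power ≈ 0.681

Standardized effect: d = |μ_{diet 1} − μ_{diet 2}| / σ = |34.1 − 32.3| / 7.2 = 0.2500
Noncentrality parameter: δ = d·√(n/2) = 0.2500 × √(143/2) = 2.1139
Critical value for a two-sided test at α = 0.1: z_{α/2} = 1.645.
Power = Φ(δ − 1.645) + Φ(−δ − 1.645) = Φ(0.469) + Φ(-3.759) = 0.6805 + 0.0001 = 0.6806.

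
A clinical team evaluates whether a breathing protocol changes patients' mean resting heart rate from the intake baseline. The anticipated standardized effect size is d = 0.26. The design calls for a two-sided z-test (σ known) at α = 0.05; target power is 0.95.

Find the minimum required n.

n = 193

For power 0.95 need Φ(δ − z_{0.025}) = 0.95, so δ = z_{0.025} + z_{0.05} = 1.960 + 1.645 = 3.605.
(Ignoring the negligible lower-tail rejection probability gives the usual closed-form inversion.)
δ = d·√n ⇒ n = (δ/d)² = (3.605 / 0.26)² = 192.23.
Rounding up, n = 193.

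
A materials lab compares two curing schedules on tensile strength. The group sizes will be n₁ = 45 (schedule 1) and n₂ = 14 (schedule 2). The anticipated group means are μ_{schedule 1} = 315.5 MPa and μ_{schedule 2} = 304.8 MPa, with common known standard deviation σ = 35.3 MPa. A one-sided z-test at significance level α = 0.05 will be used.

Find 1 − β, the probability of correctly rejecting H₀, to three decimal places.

Power ≈ 0.256

Standardized effect: d = |μ_{schedule 1} − μ_{schedule 2}| / σ = |315.5 − 304.8| / 35.3 = 0.3031
Noncentrality parameter: δ = d / √(1/n₁ + 1/n₂) = 0.3031 / √(1/45 + 1/14) = 0.9905
One-sided α = 0.05 → critical value z_{0.05} = 1.645.
Power = P(Z > 1.645 − δ) = Φ(-0.654) = 0.2564.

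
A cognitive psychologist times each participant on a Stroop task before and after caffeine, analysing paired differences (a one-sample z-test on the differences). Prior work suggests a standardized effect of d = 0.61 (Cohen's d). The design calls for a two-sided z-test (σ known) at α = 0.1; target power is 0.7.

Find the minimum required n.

For power 0.7 need Φ(δ − z_{0.05}) = 0.7, so δ = z_{0.05} + z_{0.30} = 1.645 + 0.524 = 2.169.
(The Φ(−δ − z_{α/2}) term is vanishingly small for δ > 0 and is dropped in the standard sample-size formula.)
δ = d·√n ⇒ n = (δ/d)² = (2.169 / 0.61)² = 12.65.
Round up to the next whole unit.

n = 13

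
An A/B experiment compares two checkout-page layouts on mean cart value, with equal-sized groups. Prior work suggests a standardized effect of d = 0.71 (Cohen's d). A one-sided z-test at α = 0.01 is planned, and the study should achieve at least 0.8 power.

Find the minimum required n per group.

For power 0.8 need Φ(δ − z_{0.01}) = 0.8, so δ = z_{0.01} + z_{0.20} = 2.326 + 0.842 = 3.168.
δ = d·√(n/2) ⇒ n = 2(δ/d)² = 2 × (3.168 / 0.71)² = 39.82.
Rounding up, n = 40 per group.

n = 40 per group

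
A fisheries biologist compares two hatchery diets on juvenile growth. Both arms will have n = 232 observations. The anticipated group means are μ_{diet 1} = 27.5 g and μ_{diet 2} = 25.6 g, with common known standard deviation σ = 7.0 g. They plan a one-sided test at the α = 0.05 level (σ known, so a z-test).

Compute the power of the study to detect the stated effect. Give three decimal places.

Power ≈ 0.899

Standardized effect: d = |μ_{diet 1} − μ_{diet 2}| / σ = |27.5 − 25.6| / 7.0 = 0.2714
Noncentrality parameter: δ = d·√(n/2) = 0.2714 × √(232/2) = 2.9234
Critical value for a one-sided test at α = 0.05: z_α = 1.645.
Power = Φ(δ − 1.645) = Φ(1.279) = 0.8995.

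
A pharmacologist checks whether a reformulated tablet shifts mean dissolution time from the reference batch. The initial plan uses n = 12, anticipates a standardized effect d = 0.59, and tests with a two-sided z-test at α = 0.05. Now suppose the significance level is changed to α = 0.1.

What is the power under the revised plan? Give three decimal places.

δ = d·√n = 0.59 × √12 = 2.0438 (unchanged). New critical value: z_{0.05} = 1.645.
Revised power = Φ(δ − 1.645) + Φ(−δ − 1.645) = Φ(0.399) + Φ(-3.689) = 0.6550 + 0.0001 = 0.6552.

Power ≈ 0.655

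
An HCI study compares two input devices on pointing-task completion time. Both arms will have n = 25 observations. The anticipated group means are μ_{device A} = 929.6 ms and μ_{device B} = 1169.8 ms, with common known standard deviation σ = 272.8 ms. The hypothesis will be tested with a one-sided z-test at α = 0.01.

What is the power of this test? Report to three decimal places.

Standardized effect: d = |μ_{device A} − μ_{device B}| / σ = |929.6 − 1169.8| / 272.8 = 0.8805
Noncentrality parameter: δ = d·√(n/2) = 0.8805 × √(25/2) = 3.1130
One-sided α = 0.01 → critical value z_{0.01} = 2.326.
Power = P(Z > 2.326 − δ) = Φ(0.787) = 0.7843.

Power ≈ 0.784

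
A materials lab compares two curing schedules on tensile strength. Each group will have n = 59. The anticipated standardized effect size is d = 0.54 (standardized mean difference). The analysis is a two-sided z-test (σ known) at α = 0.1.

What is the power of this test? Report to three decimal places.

Noncentrality parameter: δ = d·√(n/2) = 0.54 × √(59/2) = 2.9330
Two-sided α = 0.1 → critical value z_{0.05} = 1.645.
Power = Φ(δ − 1.645) + Φ(−δ − 1.645) = Φ(1.288) + Φ(-4.578) = 0.9011 + 0.0000 = 0.9011.

Power ≈ 0.901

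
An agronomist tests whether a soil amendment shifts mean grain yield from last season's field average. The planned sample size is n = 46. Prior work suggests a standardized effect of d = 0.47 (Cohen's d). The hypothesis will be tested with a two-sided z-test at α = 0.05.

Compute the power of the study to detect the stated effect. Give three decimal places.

Noncentrality parameter: δ = d·√n = 0.47 × √46 = 3.1877
Two-sided α = 0.05 → critical value z_{0.025} = 1.960.
Power = Φ(δ − 1.960) + Φ(−δ − 1.960) = Φ(1.228) + Φ(-5.148) = 0.8902 + 0.0000 = 0.8902.

Power ≈ 0.890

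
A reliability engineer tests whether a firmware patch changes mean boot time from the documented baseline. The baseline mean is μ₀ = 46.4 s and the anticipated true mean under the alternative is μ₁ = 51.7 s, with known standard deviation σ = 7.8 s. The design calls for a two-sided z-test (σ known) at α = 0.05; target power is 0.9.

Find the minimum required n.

Standardized effect: d = |μ₁ − μ₀| / σ = |51.7 − 46.4| / 7.8 = 0.6795
Set Φ(δ − 1.960) = 0.9; then δ − 1.960 = Φ⁻¹(0.9) = 1.282, giving δ = 3.242.
(The Φ(−δ − z_{α/2}) term is vanishingly small for δ > 0 and is dropped in the standard sample-size formula.)
δ = d·√n ⇒ n = (δ/d)² = (3.242 / 0.6795)² = 22.76.
Rounding up, n = 23.

n = 23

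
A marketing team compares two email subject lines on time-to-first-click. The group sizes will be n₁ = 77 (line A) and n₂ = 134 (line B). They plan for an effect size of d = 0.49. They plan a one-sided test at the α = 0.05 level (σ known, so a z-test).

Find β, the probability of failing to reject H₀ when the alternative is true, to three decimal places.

β ≈ 0.037

Noncentrality parameter: δ = d / √(1/n₁ + 1/n₂) = 0.49 / √(1/77 + 1/134) = 3.4265
One-sided α = 0.05 → critical value z_{0.05} = 1.645.
Power = Φ(δ − 1.645) = Φ(1.782) = 0.9626.
Type II error: β = 1 − power = 1 − 0.9626 = 0.0374.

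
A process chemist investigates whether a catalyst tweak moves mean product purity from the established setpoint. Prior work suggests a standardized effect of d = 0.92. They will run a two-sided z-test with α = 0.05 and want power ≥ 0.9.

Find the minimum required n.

n = 13

For power 0.9 need Φ(δ − z_{0.025}) = 0.9, so δ = z_{0.025} + z_{0.10} = 1.960 + 1.282 = 3.242.
(The Φ(−δ − z_{α/2}) term is vanishingly small for δ > 0 and is dropped in the standard sample-size formula.)
δ = d·√n ⇒ n = (δ/d)² = (3.242 / 0.92)² = 12.41.
Rounding up, n = 13.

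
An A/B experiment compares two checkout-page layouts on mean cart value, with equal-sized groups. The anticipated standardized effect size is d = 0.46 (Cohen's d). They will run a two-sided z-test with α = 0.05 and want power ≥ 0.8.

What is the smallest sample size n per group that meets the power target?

For power 0.8 need Φ(δ − z_{0.025}) = 0.8, so δ = z_{0.025} + z_{0.20} = 1.960 + 0.842 = 2.802.
(Ignoring the negligible lower-tail rejection probability gives the usual closed-form inversion.)
δ = d·√(n/2) ⇒ n = 2(δ/d)² = 2 × (2.802 / 0.46)² = 74.19.
Rounding up, n = 75 per group.

n = 75 per group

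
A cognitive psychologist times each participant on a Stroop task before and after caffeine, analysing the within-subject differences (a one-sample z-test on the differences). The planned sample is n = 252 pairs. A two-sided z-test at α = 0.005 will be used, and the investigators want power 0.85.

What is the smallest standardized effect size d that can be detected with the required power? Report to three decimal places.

Required noncentrality: δ = z_{0.0025} + z_{0.15} = 2.807 + 1.036 = 3.843.
(The second rejection-region term Φ(−δ − z_{α/2}) is negligible and dropped.)
δ = d·√n ⇒ d = δ/√n = 3.843/√252 = 0.2421.

d ≈ 0.242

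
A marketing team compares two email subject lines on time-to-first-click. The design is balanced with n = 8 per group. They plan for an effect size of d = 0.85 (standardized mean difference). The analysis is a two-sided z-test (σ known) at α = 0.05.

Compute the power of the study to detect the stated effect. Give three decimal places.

Noncentrality parameter: δ = d·√(n/2) = 0.85 × √(8/2) = 1.7000
Critical value for a two-sided test at α = 0.05: z_{α/2} = 1.960.
Power = Φ(δ − 1.960) + Φ(−δ − 1.960) = Φ(-0.260) + Φ(-3.660) = 0.3974 + 0.0001 = 0.3976.

Power ≈ 0.398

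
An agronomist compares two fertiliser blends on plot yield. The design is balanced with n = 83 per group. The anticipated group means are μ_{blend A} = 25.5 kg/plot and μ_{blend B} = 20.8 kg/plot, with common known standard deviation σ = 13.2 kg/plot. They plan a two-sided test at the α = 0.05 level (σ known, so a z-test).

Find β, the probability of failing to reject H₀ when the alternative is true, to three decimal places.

β ≈ 0.369

Standardized effect: d = |μ_{blend A} − μ_{blend B}| / σ = |25.5 − 20.8| / 13.2 = 0.3561
Noncentrality parameter: δ = d·√(n/2) = 0.3561 × √(83/2) = 2.2938
Critical value for a two-sided test at α = 0.05: z_{α/2} = 1.960.
Power = Φ(δ − 1.960) + Φ(−δ − 1.960) = Φ(0.334) + Φ(-4.254) = 0.6307 + 0.0000 = 0.6307.
Type II error: β = 1 − power = 1 − 0.6307 = 0.3693.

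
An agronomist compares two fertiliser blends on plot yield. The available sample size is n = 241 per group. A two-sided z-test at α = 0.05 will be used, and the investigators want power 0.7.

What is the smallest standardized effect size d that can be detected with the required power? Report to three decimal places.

d ≈ 0.226

Required noncentrality: δ = z_{0.025} + z_{0.30} = 1.960 + 0.524 = 2.484.
(Lower-tail contribution to power is negligible for δ > 0.)
δ = d·√(n/2) ⇒ d = δ/√(n/2) = 2.484/√(241/2) = 0.2263.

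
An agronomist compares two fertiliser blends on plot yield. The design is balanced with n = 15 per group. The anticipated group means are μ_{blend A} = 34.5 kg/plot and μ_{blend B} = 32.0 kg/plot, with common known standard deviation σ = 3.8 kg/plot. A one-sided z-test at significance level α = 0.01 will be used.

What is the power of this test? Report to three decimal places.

Power ≈ 0.300

Standardized effect: d = |μ_{blend A} − μ_{blend B}| / σ = |34.5 − 32.0| / 3.8 = 0.6579
Noncentrality parameter: δ = d·√(n/2) = 0.6579 × √(15/2) = 1.8017
One-sided α = 0.01 → critical value z_{0.01} = 2.326.
Power = P(Z > 2.326 − δ) = Φ(-0.525) = 0.2999.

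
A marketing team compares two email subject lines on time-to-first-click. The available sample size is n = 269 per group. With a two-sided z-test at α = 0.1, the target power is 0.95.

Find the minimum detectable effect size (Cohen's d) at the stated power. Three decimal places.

d ≈ 0.284

Required noncentrality: δ = z_{0.05} + z_{0.05} = 1.645 + 1.645 = 3.290.
(Lower-tail contribution to power is negligible for δ > 0.)
δ = d·√(n/2) ⇒ d = δ/√(n/2) = 3.290/√(269/2) = 0.2837.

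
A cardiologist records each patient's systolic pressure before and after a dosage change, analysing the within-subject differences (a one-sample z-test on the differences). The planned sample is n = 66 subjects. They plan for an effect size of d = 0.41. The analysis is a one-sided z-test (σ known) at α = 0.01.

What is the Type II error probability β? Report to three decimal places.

Noncentrality parameter: λ = d·√n = 0.41 × √66 = 3.3309
One-sided α = 0.01 → critical value z_{0.01} = 2.326.
Power = Φ(λ − 2.326) = Φ(1.005) = 0.8424.
Type II error: β = 1 − power = 1 − 0.8424 = 0.1576.

β ≈ 0.158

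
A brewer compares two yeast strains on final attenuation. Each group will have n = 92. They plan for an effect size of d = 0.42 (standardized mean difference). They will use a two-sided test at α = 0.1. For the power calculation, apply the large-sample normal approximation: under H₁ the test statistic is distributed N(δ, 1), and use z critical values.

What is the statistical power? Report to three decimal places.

Noncentrality parameter: δ = d·√(n/2) = 0.42 × √(92/2) = 2.8486
Critical value for a two-sided test at α = 0.1: z_{α/2} = 1.645.
Power = Φ(δ − 1.645) + Φ(−δ − 1.645) = Φ(1.204) + Φ(-4.493) = 0.8857 + 0.0000 = 0.8857.

Power ≈ 0.886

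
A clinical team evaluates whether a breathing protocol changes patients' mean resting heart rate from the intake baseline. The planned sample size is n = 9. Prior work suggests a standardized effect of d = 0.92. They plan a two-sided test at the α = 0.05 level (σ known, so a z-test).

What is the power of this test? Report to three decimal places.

Noncentrality parameter: δ = d·√n = 0.92 × √9 = 2.7600
Critical value for a two-sided test at α = 0.05: z_{α/2} = 1.960.
Power = Φ(δ − 1.960) + Φ(−δ − 1.960) = Φ(0.800) + Φ(-4.720) = 0.7882 + 0.0000 = 0.7882.

Power ≈ 0.788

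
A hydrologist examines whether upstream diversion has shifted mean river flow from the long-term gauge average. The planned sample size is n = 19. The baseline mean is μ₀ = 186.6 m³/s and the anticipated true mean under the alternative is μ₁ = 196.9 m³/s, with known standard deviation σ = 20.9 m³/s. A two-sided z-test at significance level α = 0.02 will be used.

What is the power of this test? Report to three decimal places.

Power ≈ 0.429

Standardized effect: d = |μ₁ − μ₀| / σ = |196.9 − 186.6| / 20.9 = 0.4928
Noncentrality parameter: δ = d·√n = 0.4928 × √19 = 2.1482
Two-sided α = 0.02 → critical value z_{0.01} = 2.326.
Power = Φ(δ − 2.326) + Φ(−δ − 2.326) = Φ(-0.178) + Φ(-4.475) = 0.4293 + 0.0000 = 0.4293.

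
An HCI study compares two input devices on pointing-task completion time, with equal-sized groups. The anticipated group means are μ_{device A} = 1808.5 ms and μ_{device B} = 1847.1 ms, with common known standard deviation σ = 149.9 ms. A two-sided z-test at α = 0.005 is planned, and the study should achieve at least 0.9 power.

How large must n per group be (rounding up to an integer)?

n = 505 per group

Standardized effect: d = |μ_{device A} − μ_{device B}| / σ = |1808.5 − 1847.1| / 149.9 = 0.2575
For power 0.9 need Φ(δ − z_{0.0025}) = 0.9, so δ = z_{0.0025} + z_{0.10} = 2.807 + 1.282 = 4.089.
(For δ > 0 the lower-tail rejection region contributes negligibly to power, so the one-term inversion is standard.)
δ = d·√(n/2) ⇒ n = 2(δ/d)² = 2 × (4.089 / 0.2575)² = 504.20.
Round up to the next whole unit.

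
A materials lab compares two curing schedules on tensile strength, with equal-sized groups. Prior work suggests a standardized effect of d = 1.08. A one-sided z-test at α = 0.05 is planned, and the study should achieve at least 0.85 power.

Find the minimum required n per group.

n = 13 per group

Set Φ(δ − 1.645) = 0.85; then δ − 1.645 = Φ⁻¹(0.85) = 1.036, giving δ = 2.681.
δ = d·√(n/2) ⇒ n = 2(δ/d)² = 2 × (2.681 / 1.08)² = 12.33.
Round up to the next whole unit.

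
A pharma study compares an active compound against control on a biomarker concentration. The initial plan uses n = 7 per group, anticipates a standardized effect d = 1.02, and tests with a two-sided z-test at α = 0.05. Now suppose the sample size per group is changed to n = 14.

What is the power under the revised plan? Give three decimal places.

With n = 14 per group: δ = d·√(n/2) = 1.02 × √(14/2) = 2.6987. Critical value z_{0.025} = 1.960.
Revised power = Φ(δ − 1.960) + Φ(−δ − 1.960) = Φ(0.739) + Φ(-4.659) = 0.7700 + 0.0000 = 0.7700.

Power ≈ 0.770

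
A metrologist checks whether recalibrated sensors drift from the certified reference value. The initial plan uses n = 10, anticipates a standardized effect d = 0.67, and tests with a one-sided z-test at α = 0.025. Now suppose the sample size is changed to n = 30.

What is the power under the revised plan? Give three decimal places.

With n = 30: δ = d·√n = 0.67 × √30 = 3.6697. Critical value z_{0.025} = 1.960.
Revised power = P(Z > 1.960 − δ) = Φ(1.710) = 0.9563.

Power ≈ 0.956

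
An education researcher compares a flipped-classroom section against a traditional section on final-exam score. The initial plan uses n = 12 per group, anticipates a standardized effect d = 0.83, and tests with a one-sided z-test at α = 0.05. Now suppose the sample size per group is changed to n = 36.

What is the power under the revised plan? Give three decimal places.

With n = 36 per group: δ = d·√(n/2) = 0.83 × √(36/2) = 3.5214. Critical value z_{0.05} = 1.645.
Revised power = P(Z > 1.645 − δ) = Φ(1.877) = 0.9697.

Power ≈ 0.970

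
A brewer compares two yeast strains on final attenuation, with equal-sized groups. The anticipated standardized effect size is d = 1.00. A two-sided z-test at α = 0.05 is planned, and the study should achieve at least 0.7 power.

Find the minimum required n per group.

n = 13 per group

For power 0.7 need Φ(δ − z_{0.025}) = 0.7, so δ = z_{0.025} + z_{0.30} = 1.960 + 0.524 = 2.484.
(The Φ(−δ − z_{α/2}) term is vanishingly small for δ > 0 and is dropped in the standard sample-size formula.)
δ = d·√(n/2) ⇒ n = 2(δ/d)² = 2 × (2.484 / 1.00)² = 12.34.
Rounding up, n = 13 per group.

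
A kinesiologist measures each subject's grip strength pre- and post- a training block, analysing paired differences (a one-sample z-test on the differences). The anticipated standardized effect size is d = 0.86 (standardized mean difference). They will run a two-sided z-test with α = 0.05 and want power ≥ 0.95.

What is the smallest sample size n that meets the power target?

n = 18

Set Φ(δ − 1.960) = 0.95; then δ − 1.960 = Φ⁻¹(0.95) = 1.645, giving δ = 3.605.
(The Φ(−δ − z_{α/2}) term is vanishingly small for δ > 0 and is dropped in the standard sample-size formula.)
δ = d·√n ⇒ n = (δ/d)² = (3.605 / 0.86)² = 17.57.
Rounding up, n = 18.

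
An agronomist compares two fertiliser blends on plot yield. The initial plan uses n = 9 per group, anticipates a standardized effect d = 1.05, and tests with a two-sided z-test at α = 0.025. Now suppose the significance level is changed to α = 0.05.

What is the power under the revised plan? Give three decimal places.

Power ≈ 0.605

δ = d·√(n/2) = 1.05 × √(9/2) = 2.2274 (unchanged). New critical value: z_{0.025} = 1.960.
Revised power = Φ(δ − 1.960) + Φ(−δ − 1.960) = Φ(0.267) + Φ(-4.187) = 0.6054 + 0.0000 = 0.6054.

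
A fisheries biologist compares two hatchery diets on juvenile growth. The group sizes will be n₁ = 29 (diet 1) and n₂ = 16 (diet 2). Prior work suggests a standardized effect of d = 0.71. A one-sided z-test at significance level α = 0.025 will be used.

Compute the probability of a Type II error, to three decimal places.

Noncentrality parameter: δ = d / √(1/n₁ + 1/n₂) = 0.71 / √(1/29 + 1/16) = 2.2799
One-sided α = 0.025 → critical value z_{0.025} = 1.960.
Power = P(Z > 1.960 − δ) = Φ(0.320) = 0.6255.
Type II error: β = 1 − power = 1 − 0.6255 = 0.3745.

β ≈ 0.375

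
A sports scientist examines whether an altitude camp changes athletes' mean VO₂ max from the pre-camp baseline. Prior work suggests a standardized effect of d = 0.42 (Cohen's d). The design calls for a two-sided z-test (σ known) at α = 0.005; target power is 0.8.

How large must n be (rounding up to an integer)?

Set Φ(δ − 2.807) = 0.8; then δ − 2.807 = Φ⁻¹(0.8) = 0.842, giving δ = 3.649.
(Ignoring the negligible lower-tail rejection probability gives the usual closed-form inversion.)
δ = d·√n ⇒ n = (δ/d)² = (3.649 / 0.42)² = 75.47.
Rounding up, n = 76.

n = 76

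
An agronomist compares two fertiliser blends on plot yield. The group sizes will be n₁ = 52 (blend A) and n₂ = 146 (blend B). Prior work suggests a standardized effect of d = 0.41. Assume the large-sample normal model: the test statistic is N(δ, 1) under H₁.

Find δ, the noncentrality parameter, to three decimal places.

δ ≈ 2.539

The noncentrality parameter scales effect size by the design's sample-size factor: δ = d / √(1/n₁ + 1/n₂) = 0.41 / √(1/52 + 1/146) = 2.5388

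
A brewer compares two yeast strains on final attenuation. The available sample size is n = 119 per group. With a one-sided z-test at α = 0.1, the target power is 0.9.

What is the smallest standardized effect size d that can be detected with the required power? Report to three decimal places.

d ≈ 0.332

Need Φ(δ − 1.282) = 0.9, so δ = 1.282 + 1.282 = 2.563.
δ = d·√(n/2) ⇒ d = δ/√(n/2) = 2.563/√(119/2) = 0.3323.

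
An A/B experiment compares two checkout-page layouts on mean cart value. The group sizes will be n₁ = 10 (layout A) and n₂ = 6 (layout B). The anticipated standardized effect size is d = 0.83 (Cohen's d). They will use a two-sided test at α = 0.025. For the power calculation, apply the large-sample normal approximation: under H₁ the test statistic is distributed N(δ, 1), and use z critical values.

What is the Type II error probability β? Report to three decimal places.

β ≈ 0.737

Noncentrality parameter: δ = d / √(1/n₁ + 1/n₂) = 0.83 / √(1/10 + 1/6) = 1.6073
Two-sided α = 0.025 → critical value z_{0.0125} = 2.241.
Power = Φ(δ − 2.241) + Φ(−δ − 2.241) = Φ(-0.634) + Φ(-3.849) = 0.2630 + 0.0001 = 0.2631.
Type II error: β = 1 − power = 1 − 0.2631 = 0.7369.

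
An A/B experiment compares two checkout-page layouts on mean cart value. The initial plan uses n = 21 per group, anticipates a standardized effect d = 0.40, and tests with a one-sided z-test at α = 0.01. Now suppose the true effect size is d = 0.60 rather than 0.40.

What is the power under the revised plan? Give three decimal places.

With d = 0.60: δ = d·√(n/2) = 0.60 × √(21/2) = 1.9442. Critical value z_{0.01} = 2.326.
Revised power = Φ(δ − 2.326) = Φ(-0.382) = 0.3512.

Power ≈ 0.351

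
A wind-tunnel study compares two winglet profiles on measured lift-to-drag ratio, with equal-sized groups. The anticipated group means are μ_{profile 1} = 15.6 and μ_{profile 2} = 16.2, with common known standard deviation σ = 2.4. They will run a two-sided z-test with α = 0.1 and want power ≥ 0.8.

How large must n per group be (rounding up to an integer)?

Standardized effect: d = |μ_{profile 1} − μ_{profile 2}| / σ = |15.6 − 16.2| / 2.4 = 0.2500
For power 0.8 need Φ(δ − z_{0.05}) = 0.8, so δ = z_{0.05} + z_{0.20} = 1.645 + 0.842 = 2.486.
(The Φ(−δ − z_{α/2}) term is vanishingly small for δ > 0 and is dropped in the standard sample-size formula.)
δ = d·√(n/2) ⇒ n = 2(δ/d)² = 2 × (2.486 / 0.2500)² = 197.84.
Round up to the next whole unit.

n = 198 per group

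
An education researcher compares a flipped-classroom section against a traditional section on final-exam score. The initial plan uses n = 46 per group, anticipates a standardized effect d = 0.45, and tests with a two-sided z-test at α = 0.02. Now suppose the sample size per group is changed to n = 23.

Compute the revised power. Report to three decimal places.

With n = 23 per group: δ = d·√(n/2) = 0.45 × √(23/2) = 1.5260. Critical value z_{0.01} = 2.326.
Revised power = Φ(δ − 2.326) + Φ(−δ − 2.326) = Φ(-0.800) + Φ(-3.852) = 0.2118 + 0.0001 = 0.2118.

Power ≈ 0.212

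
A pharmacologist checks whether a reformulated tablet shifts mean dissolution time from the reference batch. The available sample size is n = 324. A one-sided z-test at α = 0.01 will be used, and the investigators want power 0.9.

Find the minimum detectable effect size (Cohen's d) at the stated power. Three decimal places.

d ≈ 0.200

Required noncentrality: δ = z_{0.01} + z_{0.10} = 2.326 + 1.282 = 3.608.
δ = d·√n ⇒ d = δ/√n = 3.608/√324 = 0.2004.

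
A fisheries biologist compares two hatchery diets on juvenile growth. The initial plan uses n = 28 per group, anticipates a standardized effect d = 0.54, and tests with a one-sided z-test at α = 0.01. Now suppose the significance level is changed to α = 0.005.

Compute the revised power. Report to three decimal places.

Power ≈ 0.289

δ = d·√(n/2) = 0.54 × √(28/2) = 2.0205 (unchanged). New critical value: z_{0.005} = 2.576.
Revised power = P(Z > 2.576 − δ) = Φ(-0.555) = 0.2893.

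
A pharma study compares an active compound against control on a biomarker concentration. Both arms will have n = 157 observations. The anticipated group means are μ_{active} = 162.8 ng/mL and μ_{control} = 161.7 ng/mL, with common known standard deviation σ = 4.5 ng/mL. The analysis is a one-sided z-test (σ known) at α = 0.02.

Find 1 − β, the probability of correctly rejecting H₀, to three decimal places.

Standardized effect: d = |μ_{active} − μ_{control}| / σ = |162.8 − 161.7| / 4.5 = 0.2444
Noncentrality parameter: δ = d·√(n/2) = 0.2444 × √(157/2) = 2.1658
Critical value for a one-sided test at α = 0.02: z_α = 2.054.
Power = P(Z > 2.054 − δ) = Φ(0.112) = 0.5446.

Power ≈ 0.545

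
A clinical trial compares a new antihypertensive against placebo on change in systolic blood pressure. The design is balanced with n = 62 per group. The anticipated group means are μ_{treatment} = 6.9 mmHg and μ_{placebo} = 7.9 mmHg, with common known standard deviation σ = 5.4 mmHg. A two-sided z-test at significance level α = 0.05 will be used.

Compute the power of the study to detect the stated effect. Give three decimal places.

Power ≈ 0.178

Standardized effect: d = |μ_{treatment} − μ_{placebo}| / σ = |6.9 − 7.9| / 5.4 = 0.1852
Noncentrality parameter: δ = d·√(n/2) = 0.1852 × √(62/2) = 1.0311
Critical value for a two-sided test at α = 0.05: z_{α/2} = 1.960.
Power = Φ(δ − 1.960) + Φ(−δ − 1.960) = Φ(-0.929) + Φ(-2.991) = 0.1765 + 0.0014 = 0.1779.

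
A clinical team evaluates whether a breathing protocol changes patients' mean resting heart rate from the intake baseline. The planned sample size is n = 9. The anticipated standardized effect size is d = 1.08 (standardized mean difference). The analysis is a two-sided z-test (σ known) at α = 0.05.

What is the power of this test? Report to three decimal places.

Noncentrality parameter: δ = d·√n = 1.08 × √9 = 3.2400
Critical value for a two-sided test at α = 0.05: z_{α/2} = 1.960.
Power = Φ(δ − 1.960) + Φ(−δ − 1.960) = Φ(1.280) + Φ(-5.200) = 0.8997 + 0.0000 = 0.8997.

Power ≈ 0.900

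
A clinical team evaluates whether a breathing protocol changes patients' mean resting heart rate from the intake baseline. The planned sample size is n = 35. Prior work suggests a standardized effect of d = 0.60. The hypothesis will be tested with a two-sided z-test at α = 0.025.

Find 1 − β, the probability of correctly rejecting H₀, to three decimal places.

Power ≈ 0.905

Noncentrality parameter: δ = d·√n = 0.60 × √35 = 3.5496
Critical value for a two-sided test at α = 0.025: z_{α/2} = 2.241.
Power = Φ(δ − 2.241) + Φ(−δ − 2.241) = Φ(1.308) + Φ(-5.791) = 0.9046 + 0.0000 = 0.9046.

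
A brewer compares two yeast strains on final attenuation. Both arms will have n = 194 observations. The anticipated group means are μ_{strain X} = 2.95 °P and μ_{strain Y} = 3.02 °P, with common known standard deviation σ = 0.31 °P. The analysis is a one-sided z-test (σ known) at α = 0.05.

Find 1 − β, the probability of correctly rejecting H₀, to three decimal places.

Power ≈ 0.719

Standardized effect: d = |μ_{strain X} − μ_{strain Y}| / σ = |2.95 − 3.02| / 0.31 = 0.2258
Noncentrality parameter: δ = d·√(n/2) = 0.2258 × √(194/2) = 2.2239
One-sided α = 0.05 → critical value z_{0.05} = 1.645.
Power = Φ(δ − 1.645) = Φ(0.579) = 0.7187.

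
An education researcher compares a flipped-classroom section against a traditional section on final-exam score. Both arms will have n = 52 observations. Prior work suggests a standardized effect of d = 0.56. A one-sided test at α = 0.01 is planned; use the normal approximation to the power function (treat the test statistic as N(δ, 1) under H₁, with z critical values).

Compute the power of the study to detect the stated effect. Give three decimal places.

Noncentrality parameter: δ = d·√(n/2) = 0.56 × √(52/2) = 2.8555
One-sided α = 0.01 → critical value z_{0.01} = 2.326.
Power = P(Z > 2.326 − δ) = Φ(0.529) = 0.7016.

Power ≈ 0.702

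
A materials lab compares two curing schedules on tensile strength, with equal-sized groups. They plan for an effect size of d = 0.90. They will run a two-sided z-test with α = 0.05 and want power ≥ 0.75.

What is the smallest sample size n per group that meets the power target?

n = 18 per group

Set Φ(δ − 1.960) = 0.75; then δ − 1.960 = Φ⁻¹(0.75) = 0.674, giving δ = 2.634.
(For δ > 0 the lower-tail rejection region contributes negligibly to power, so the one-term inversion is standard.)
δ = d·√(n/2) ⇒ n = 2(δ/d)² = 2 × (2.634 / 0.90)² = 17.14.
Rounding up, n = 18 per group.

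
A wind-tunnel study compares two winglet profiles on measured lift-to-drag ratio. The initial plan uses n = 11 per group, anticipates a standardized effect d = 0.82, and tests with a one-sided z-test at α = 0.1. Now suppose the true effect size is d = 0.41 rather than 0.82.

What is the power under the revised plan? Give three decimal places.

Power ≈ 0.374

With d = 0.41: δ = d·√(n/2) = 0.41 × √(11/2) = 0.9615. Critical value z_{0.1} = 1.282.
Revised power = P(Z > 1.282 − δ) = Φ(-0.320) = 0.3745.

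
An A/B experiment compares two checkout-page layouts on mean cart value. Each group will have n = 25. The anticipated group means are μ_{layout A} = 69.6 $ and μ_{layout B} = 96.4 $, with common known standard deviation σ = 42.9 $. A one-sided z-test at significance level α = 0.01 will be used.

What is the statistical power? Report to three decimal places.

Standardized effect: d = |μ_{layout A} − μ_{layout B}| / σ = |69.6 − 96.4| / 42.9 = 0.6247
Noncentrality parameter: λ = d·√(n/2) = 0.6247 × √(25/2) = 2.2087
One-sided α = 0.01 → critical value z_{0.01} = 2.326.
Power = P(Z > 2.326 − λ) = Φ(-0.118) = 0.4532.

Power ≈ 0.453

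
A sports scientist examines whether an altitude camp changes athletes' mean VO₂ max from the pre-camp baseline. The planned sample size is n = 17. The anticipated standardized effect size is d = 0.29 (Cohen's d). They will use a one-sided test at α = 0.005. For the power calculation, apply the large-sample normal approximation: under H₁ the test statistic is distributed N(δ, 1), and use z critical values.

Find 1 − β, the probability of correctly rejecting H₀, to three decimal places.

Noncentrality parameter: δ = d·√n = 0.29 × √17 = 1.1957
One-sided α = 0.005 → critical value z_{0.005} = 2.576.
Power = P(Z > 2.576 − δ) = Φ(-1.380) = 0.0838.

Power ≈ 0.084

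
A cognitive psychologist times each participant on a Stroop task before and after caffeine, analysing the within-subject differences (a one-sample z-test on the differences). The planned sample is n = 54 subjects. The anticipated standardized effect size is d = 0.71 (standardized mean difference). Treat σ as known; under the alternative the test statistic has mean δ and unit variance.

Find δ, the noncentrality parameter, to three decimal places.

δ ≈ 5.217

δ = d·√n = 0.71 × √54 = 5.2174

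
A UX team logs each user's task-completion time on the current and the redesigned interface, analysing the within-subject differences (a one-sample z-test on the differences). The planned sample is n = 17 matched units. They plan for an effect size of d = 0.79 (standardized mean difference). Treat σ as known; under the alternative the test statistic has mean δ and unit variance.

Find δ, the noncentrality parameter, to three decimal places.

δ ≈ 3.257

δ = d·√n = 0.79 × √17 = 3.2573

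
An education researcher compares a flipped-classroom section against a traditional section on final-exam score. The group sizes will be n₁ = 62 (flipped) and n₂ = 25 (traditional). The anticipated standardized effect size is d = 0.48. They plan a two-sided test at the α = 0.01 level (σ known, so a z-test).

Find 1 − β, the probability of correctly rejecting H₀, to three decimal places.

Power ≈ 0.291

Noncentrality parameter: δ = d / √(1/n₁ + 1/n₂) = 0.48 / √(1/62 + 1/25) = 2.0260
Two-sided α = 0.01 → critical value z_{0.005} = 2.576.
Power = Φ(δ − 2.576) + Φ(−δ − 2.576) = Φ(-0.550) + Φ(-4.602) = 0.2912 + 0.0000 = 0.2912.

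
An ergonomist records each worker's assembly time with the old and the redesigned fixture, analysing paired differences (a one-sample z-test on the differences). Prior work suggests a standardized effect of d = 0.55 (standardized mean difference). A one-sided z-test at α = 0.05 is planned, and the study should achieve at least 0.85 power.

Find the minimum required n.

n = 24

For power 0.85 need Φ(δ − z_{0.05}) = 0.85, so δ = z_{0.05} + z_{0.15} = 1.645 + 1.036 = 2.681.
δ = d·√n ⇒ n = (δ/d)² = (2.681 / 0.55)² = 23.77.
Rounding up, n = 24.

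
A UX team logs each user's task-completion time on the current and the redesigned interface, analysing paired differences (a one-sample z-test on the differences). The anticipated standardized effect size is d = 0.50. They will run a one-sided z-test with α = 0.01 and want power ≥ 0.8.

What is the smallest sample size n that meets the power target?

n = 41

Set Φ(δ − 2.326) = 0.8; then δ − 2.326 = Φ⁻¹(0.8) = 0.842, giving δ = 3.168.
δ = d·√n ⇒ n = (δ/d)² = (3.168 / 0.50)² = 40.14.
Round up to the next whole unit.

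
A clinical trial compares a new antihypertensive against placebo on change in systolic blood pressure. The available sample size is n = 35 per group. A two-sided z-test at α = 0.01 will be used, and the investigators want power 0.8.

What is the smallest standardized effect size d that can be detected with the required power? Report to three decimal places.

d ≈ 0.817

Need Φ(δ − 2.576) = 0.8, so δ = 2.576 + 0.842 = 3.417.
(Lower-tail contribution to power is negligible for δ > 0.)
δ = d·√(n/2) ⇒ d = δ/√(n/2) = 3.417/√(35/2) = 0.8169.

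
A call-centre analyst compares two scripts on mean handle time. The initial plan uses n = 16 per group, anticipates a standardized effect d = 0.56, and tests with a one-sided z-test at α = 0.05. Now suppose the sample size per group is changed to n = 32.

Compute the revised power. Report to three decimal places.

Power ≈ 0.724

With n = 32 per group: δ = d·√(n/2) = 0.56 × √(32/2) = 2.2400. Critical value z_{0.05} = 1.645.
Revised power = P(Z > 1.645 − δ) = Φ(0.595) = 0.7241.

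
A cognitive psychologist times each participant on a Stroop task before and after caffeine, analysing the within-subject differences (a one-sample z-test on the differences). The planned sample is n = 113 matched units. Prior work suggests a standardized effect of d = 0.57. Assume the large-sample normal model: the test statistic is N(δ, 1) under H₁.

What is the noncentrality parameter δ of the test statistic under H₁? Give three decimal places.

The noncentrality parameter scales effect size by the design's sample-size factor: δ = d·√n = 0.57 × √113 = 6.0592

δ ≈ 6.059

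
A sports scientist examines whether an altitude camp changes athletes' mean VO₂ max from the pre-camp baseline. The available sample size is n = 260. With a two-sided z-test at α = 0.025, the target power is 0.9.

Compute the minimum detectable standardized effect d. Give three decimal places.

Required noncentrality: δ = z_{0.0125} + z_{0.10} = 2.241 + 1.282 = 3.523.
(The second rejection-region term Φ(−δ − z_{α/2}) is negligible and dropped.)
δ = d·√n ⇒ d = δ/√n = 3.523/√260 = 0.2185.

d ≈ 0.218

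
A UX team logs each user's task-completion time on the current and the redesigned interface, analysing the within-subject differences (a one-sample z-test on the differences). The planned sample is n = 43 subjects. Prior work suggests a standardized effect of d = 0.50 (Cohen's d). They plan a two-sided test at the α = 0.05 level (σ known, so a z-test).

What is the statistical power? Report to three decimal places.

Noncentrality parameter: δ = d·√n = 0.50 × √43 = 3.2787
Two-sided α = 0.05 → critical value z_{0.025} = 1.960.
Power = Φ(δ − 1.960) + Φ(−δ − 1.960) = Φ(1.319) + Φ(-5.239) = 0.9064 + 0.0000 = 0.9064.

Power ≈ 0.906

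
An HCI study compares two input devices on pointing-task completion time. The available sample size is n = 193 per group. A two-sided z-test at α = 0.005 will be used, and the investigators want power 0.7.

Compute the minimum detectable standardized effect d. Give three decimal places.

d ≈ 0.339

Need Φ(δ − 2.807) = 0.7, so δ = 2.807 + 0.524 = 3.331.
(The second rejection-region term Φ(−δ − z_{α/2}) is negligible and dropped.)
δ = d·√(n/2) ⇒ d = δ/√(n/2) = 3.331/√(193/2) = 0.3391.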